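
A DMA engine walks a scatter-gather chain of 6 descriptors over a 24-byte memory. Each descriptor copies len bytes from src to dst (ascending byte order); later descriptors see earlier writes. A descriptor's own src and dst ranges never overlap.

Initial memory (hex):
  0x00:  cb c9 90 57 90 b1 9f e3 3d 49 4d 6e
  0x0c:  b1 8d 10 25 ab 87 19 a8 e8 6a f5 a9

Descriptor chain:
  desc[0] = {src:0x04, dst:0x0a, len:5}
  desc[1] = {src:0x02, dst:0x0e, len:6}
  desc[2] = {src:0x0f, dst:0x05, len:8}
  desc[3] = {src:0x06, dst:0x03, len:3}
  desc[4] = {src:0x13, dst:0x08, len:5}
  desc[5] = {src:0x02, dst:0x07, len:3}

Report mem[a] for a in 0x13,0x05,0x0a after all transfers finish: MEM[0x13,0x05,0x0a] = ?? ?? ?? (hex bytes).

#0 dst[0x0a+5] := {0x90,0xb1,0x9f,0xe3,0x3d}
#1 dst[0x0e+6] := {0x90,0x57,0x90,0xb1,0x9f,0xe3}
#2 dst[0x05+8] := {0x57,0x90,0xb1,0x9f,0xe3,0xe8,0x6a,0xf5}
#3 dst[0x03+3] := {0x90,0xb1,0x9f}
#4 dst[0x08+5] := {0xe3,0xe8,0x6a,0xf5,0xa9}
#5 dst[0x07+3] := {0x90,0x90,0xb1}
query mem[0x13]=0xe3, mem[0x05]=0x9f, mem[0x0a]=0x6a

MEM[0x13,0x05,0x0a] = e3 9f 6a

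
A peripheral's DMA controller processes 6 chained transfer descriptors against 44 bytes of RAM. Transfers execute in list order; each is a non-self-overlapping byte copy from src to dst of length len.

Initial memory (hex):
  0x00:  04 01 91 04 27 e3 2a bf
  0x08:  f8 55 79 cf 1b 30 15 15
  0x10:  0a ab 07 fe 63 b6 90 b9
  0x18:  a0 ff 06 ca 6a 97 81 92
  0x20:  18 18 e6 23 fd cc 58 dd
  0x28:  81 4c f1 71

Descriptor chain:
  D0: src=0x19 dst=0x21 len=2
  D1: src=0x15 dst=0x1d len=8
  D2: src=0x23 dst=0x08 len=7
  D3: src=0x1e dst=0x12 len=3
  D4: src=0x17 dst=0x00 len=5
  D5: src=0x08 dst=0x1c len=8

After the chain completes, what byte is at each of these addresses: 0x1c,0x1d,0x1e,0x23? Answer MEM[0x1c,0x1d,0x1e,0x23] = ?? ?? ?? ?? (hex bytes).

MEM[0x1c,0x1d,0x1e,0x23] = ca 6a cc 15

  after D0: wrote 2B at 0x21 = ff06
  after D1: wrote 8B at 0x1d = b690b9a0ff06ca6a
  after D2: wrote 7B at 0x08 = ca6acc58dd814c
  after D3: wrote 3B at 0x12 = 90b9a0
  after D4: wrote 5B at 0x00 = b9a0ff06ca
  after D5: wrote 8B at 0x1c = ca6acc58dd814c15
query mem[0x1c]=0xca, mem[0x1d]=0x6a, mem[0x1e]=0xcc, mem[0x23]=0x15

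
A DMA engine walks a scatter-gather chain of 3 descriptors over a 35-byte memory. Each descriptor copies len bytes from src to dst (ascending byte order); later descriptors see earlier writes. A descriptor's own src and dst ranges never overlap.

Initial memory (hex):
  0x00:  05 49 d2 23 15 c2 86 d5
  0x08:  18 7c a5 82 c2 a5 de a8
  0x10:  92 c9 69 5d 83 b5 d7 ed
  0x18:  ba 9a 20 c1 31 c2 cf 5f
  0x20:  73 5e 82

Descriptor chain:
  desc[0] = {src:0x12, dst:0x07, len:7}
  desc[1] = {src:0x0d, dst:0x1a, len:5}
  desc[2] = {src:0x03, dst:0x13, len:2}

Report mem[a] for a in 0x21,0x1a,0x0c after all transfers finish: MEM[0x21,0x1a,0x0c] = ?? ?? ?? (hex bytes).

[0] 0x12->0x07 len=7 : 69 5d 83 b5 d7 ed ba
[1] 0x0d->0x1a len=5 : ba de a8 92 c9
[2] 0x03->0x13 len=2 : 23 15
query mem[0x21]=0x5e, mem[0x1a]=0xba, mem[0x0c]=0xed

MEM[0x21,0x1a,0x0c] = 5e ba ed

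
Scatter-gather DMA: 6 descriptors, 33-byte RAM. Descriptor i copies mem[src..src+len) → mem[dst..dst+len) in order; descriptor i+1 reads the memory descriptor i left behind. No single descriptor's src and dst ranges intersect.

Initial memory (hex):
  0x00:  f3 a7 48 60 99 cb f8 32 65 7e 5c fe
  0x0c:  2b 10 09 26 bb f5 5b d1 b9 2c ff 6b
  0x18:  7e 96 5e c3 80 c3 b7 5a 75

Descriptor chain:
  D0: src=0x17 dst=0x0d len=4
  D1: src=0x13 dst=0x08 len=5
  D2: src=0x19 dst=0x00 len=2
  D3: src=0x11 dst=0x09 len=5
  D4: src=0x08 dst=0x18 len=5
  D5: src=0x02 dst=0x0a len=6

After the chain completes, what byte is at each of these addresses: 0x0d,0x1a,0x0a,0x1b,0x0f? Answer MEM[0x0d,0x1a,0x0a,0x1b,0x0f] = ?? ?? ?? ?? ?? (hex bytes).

MEM[0x0d,0x1a,0x0a,0x1b,0x0f] = cb 5b 48 d1 32

D0: mem[0x0d..0x10] <- [6b 7e 96 5e]
D1: mem[0x08..0x0c] <- [d1 b9 2c ff 6b]
D2: mem[0x00..0x01] <- [96 5e]
D3: mem[0x09..0x0d] <- [f5 5b d1 b9 2c]
D4: mem[0x18..0x1c] <- [d1 f5 5b d1 b9]
D5: mem[0x0a..0x0f] <- [48 60 99 cb f8 32]
query mem[0x0d]=0xcb, mem[0x1a]=0x5b, mem[0x0a]=0x48, mem[0x1b]=0xd1, mem[0x0f]=0x32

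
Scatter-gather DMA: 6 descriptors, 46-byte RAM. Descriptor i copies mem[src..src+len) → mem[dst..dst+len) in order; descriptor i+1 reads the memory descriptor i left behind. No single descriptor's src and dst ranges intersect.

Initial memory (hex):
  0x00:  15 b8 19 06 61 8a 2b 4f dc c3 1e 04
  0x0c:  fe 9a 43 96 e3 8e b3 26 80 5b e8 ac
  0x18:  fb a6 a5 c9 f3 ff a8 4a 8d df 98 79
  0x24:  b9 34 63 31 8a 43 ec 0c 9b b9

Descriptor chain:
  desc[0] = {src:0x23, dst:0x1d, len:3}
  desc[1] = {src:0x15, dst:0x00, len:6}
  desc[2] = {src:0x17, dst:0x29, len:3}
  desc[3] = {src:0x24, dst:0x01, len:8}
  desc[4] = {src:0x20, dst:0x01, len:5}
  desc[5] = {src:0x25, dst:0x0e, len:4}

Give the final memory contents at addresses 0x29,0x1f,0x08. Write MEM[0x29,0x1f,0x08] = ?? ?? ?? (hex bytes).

#0 dst[0x1d+3] := {0x79,0xb9,0x34}
#1 dst[0x00+6] := {0x5b,0xe8,0xac,0xfb,0xa6,0xa5}
#2 dst[0x29+3] := {0xac,0xfb,0xa6}
#3 dst[0x01+8] := {0xb9,0x34,0x63,0x31,0x8a,0xac,0xfb,0xa6}
#4 dst[0x01+5] := {0x8d,0xdf,0x98,0x79,0xb9}
#5 dst[0x0e+4] := {0x34,0x63,0x31,0x8a}
query mem[0x29]=0xac, mem[0x1f]=0x34, mem[0x08]=0xa6

MEM[0x29,0x1f,0x08] = ac 34 a6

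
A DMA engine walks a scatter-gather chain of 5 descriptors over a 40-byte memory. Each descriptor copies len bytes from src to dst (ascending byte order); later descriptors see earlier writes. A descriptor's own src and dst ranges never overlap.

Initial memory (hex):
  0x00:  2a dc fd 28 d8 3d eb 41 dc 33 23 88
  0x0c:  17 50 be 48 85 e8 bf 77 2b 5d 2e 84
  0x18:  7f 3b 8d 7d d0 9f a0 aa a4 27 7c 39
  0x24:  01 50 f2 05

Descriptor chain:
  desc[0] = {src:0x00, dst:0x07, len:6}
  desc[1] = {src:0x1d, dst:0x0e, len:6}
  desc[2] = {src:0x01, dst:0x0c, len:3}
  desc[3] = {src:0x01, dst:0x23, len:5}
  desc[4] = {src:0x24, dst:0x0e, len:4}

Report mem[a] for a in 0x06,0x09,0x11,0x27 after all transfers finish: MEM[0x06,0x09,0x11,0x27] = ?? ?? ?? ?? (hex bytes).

  after D0: wrote 6B at 0x07 = 2adcfd28d83d
  after D1: wrote 6B at 0x0e = 9fa0aaa4277c
  after D2: wrote 3B at 0x0c = dcfd28
  after D3: wrote 5B at 0x23 = dcfd28d83d
  after D4: wrote 4B at 0x0e = fd28d83d
query mem[0x06]=0xeb, mem[0x09]=0xfd, mem[0x11]=0x3d, mem[0x27]=0x3d

MEM[0x06,0x09,0x11,0x27] = eb fd 3d 3d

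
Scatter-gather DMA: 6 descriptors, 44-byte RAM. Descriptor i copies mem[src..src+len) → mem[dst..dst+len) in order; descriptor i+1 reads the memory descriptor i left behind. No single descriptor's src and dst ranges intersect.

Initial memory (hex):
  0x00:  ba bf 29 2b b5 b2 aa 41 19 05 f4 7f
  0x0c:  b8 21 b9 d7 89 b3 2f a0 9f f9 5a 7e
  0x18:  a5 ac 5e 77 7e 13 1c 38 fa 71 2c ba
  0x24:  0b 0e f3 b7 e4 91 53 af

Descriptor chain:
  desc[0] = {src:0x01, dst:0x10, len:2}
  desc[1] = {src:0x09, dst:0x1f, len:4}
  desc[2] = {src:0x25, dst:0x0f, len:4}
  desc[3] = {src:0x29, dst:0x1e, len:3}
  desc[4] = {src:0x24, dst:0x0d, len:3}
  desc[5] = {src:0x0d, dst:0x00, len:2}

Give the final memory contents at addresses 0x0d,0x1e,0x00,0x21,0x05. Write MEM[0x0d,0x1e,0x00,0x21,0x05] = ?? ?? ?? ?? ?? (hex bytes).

[0] 0x01->0x10 len=2 : bf 29
[1] 0x09->0x1f len=4 : 05 f4 7f b8
[2] 0x25->0x0f len=4 : 0e f3 b7 e4
[3] 0x29->0x1e len=3 : 91 53 af
[4] 0x24->0x0d len=3 : 0b 0e f3
[5] 0x0d->0x00 len=2 : 0b 0e
query mem[0x0d]=0x0b, mem[0x1e]=0x91, mem[0x00]=0x0b, mem[0x21]=0x7f, mem[0x05]=0xb2

MEM[0x0d,0x1e,0x00,0x21,0x05] = 0b 91 0b 7f b2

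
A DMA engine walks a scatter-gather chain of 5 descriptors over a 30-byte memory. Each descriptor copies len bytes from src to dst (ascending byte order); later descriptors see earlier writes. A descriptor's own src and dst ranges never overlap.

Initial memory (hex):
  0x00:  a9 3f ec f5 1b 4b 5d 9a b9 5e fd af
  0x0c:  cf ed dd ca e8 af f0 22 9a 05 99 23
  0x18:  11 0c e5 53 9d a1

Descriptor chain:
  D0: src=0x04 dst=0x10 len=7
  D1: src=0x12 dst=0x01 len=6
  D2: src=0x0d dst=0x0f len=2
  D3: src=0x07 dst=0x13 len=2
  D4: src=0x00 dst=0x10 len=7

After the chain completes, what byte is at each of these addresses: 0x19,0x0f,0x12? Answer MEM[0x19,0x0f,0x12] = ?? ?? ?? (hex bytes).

[0] 0x04->0x10 len=7 : 1b 4b 5d 9a b9 5e fd
[1] 0x12->0x01 len=6 : 5d 9a b9 5e fd 23
[2] 0x0d->0x0f len=2 : ed dd
[3] 0x07->0x13 len=2 : 9a b9
[4] 0x00->0x10 len=7 : a9 5d 9a b9 5e fd 23
query mem[0x19]=0x0c, mem[0x0f]=0xed, mem[0x12]=0x9a

MEM[0x19,0x0f,0x12] = 0c ed 9a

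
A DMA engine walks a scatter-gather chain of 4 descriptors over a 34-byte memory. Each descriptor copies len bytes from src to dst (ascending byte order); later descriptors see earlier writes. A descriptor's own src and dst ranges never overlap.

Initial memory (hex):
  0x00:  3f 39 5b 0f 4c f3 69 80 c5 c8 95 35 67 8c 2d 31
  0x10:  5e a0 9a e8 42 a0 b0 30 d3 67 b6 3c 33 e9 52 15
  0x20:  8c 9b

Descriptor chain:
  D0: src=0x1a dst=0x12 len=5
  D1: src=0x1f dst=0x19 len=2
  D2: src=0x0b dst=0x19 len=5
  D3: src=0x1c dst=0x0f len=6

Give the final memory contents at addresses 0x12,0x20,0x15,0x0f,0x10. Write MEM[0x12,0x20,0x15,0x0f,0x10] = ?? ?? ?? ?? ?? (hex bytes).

MEM[0x12,0x20,0x15,0x0f,0x10] = 15 8c e9 2d 31

D0: mem[0x12..0x16] <- [b6 3c 33 e9 52]
D1: mem[0x19..0x1a] <- [15 8c]
D2: mem[0x19..0x1d] <- [35 67 8c 2d 31]
D3: mem[0x0f..0x14] <- [2d 31 52 15 8c 9b]
query mem[0x12]=0x15, mem[0x20]=0x8c, mem[0x15]=0xe9, mem[0x0f]=0x2d, mem[0x10]=0x31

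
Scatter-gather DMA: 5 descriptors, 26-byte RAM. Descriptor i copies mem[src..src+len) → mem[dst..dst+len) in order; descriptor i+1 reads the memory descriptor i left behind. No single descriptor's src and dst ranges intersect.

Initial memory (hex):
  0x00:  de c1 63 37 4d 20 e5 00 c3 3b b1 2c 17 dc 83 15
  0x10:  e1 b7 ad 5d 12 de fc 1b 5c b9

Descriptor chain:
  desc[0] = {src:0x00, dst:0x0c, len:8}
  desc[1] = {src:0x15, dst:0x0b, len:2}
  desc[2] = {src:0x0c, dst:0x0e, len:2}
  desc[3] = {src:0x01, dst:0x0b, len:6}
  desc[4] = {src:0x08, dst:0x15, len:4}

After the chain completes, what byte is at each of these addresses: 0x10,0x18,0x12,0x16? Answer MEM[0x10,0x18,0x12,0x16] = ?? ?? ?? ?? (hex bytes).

#0 dst[0x0c+8] := {0xde,0xc1,0x63,0x37,0x4d,0x20,0xe5,0x00}
#1 dst[0x0b+2] := {0xde,0xfc}
#2 dst[0x0e+2] := {0xfc,0xc1}
#3 dst[0x0b+6] := {0xc1,0x63,0x37,0x4d,0x20,0xe5}
#4 dst[0x15+4] := {0xc3,0x3b,0xb1,0xc1}
query mem[0x10]=0xe5, mem[0x18]=0xc1, mem[0x12]=0xe5, mem[0x16]=0x3b

MEM[0x10,0x18,0x12,0x16] = e5 c1 e5 3b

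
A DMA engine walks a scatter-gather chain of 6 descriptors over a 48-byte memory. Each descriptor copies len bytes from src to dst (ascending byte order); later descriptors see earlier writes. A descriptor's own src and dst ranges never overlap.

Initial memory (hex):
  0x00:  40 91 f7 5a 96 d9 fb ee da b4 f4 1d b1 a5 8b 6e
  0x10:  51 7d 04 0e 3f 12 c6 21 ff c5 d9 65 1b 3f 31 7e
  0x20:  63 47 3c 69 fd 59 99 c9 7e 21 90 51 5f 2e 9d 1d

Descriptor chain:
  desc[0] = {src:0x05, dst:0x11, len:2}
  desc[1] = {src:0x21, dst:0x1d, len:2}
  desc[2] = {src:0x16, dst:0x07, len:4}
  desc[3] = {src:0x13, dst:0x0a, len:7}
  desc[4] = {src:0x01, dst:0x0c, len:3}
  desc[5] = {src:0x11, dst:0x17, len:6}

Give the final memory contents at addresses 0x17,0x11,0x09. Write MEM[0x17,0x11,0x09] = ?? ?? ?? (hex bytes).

D0: mem[0x11..0x12] <- [d9 fb]
D1: mem[0x1d..0x1e] <- [47 3c]
D2: mem[0x07..0x0a] <- [c6 21 ff c5]
D3: mem[0x0a..0x10] <- [0e 3f 12 c6 21 ff c5]
D4: mem[0x0c..0x0e] <- [91 f7 5a]
D5: mem[0x17..0x1c] <- [d9 fb 0e 3f 12 c6]
query mem[0x17]=0xd9, mem[0x11]=0xd9, mem[0x09]=0xff

MEM[0x17,0x11,0x09] = d9 d9 ff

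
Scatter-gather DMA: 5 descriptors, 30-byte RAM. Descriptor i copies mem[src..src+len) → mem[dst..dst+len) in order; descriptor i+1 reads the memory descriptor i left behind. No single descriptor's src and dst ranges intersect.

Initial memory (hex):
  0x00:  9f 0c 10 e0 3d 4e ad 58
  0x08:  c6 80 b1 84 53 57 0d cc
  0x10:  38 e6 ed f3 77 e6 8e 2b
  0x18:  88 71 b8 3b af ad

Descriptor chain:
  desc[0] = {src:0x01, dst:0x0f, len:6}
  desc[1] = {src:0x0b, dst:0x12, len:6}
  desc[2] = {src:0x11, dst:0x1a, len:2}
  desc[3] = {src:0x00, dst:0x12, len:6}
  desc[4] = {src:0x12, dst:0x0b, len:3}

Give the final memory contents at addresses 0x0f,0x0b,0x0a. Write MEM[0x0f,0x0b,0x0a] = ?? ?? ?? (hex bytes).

MEM[0x0f,0x0b,0x0a] = 0c 9f b1

D0: mem[0x0f..0x14] <- [0c 10 e0 3d 4e ad]
D1: mem[0x12..0x17] <- [84 53 57 0d 0c 10]
D2: mem[0x1a..0x1b] <- [e0 84]
D3: mem[0x12..0x17] <- [9f 0c 10 e0 3d 4e]
D4: mem[0x0b..0x0d] <- [9f 0c 10]
query mem[0x0f]=0x0c, mem[0x0b]=0x9f, mem[0x0a]=0xb1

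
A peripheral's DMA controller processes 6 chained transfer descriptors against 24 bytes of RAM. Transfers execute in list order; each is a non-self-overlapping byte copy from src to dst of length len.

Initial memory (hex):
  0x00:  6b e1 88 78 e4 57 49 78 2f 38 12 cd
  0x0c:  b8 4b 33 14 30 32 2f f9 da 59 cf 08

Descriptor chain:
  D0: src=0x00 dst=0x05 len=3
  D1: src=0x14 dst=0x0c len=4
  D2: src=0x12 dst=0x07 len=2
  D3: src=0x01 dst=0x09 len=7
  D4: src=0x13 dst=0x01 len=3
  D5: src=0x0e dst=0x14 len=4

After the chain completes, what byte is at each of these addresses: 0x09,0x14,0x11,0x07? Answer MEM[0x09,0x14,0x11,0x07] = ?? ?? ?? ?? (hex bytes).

MEM[0x09,0x14,0x11,0x07] = e1 e1 32 2f

[0] 0x00->0x05 len=3 : 6b e1 88
[1] 0x14->0x0c len=4 : da 59 cf 08
[2] 0x12->0x07 len=2 : 2f f9
[3] 0x01->0x09 len=7 : e1 88 78 e4 6b e1 2f
[4] 0x13->0x01 len=3 : f9 da 59
[5] 0x0e->0x14 len=4 : e1 2f 30 32
query mem[0x09]=0xe1, mem[0x14]=0xe1, mem[0x11]=0x32, mem[0x07]=0x2f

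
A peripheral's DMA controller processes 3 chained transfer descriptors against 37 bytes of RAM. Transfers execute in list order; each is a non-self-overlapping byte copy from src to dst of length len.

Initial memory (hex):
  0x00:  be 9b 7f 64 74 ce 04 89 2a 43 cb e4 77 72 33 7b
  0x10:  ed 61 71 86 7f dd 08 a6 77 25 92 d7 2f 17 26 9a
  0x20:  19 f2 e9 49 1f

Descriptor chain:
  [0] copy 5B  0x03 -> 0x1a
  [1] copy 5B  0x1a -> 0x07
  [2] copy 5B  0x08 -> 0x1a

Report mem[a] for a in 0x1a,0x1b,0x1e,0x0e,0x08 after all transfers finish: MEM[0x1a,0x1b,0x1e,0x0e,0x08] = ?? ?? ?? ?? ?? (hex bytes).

D0: mem[0x1a..0x1e] <- [64 74 ce 04 89]
D1: mem[0x07..0x0b] <- [64 74 ce 04 89]
D2: mem[0x1a..0x1e] <- [74 ce 04 89 77]
query mem[0x1a]=0x74, mem[0x1b]=0xce, mem[0x1e]=0x77, mem[0x0e]=0x33, mem[0x08]=0x74

MEM[0x1a,0x1b,0x1e,0x0e,0x08] = 74 ce 77 33 74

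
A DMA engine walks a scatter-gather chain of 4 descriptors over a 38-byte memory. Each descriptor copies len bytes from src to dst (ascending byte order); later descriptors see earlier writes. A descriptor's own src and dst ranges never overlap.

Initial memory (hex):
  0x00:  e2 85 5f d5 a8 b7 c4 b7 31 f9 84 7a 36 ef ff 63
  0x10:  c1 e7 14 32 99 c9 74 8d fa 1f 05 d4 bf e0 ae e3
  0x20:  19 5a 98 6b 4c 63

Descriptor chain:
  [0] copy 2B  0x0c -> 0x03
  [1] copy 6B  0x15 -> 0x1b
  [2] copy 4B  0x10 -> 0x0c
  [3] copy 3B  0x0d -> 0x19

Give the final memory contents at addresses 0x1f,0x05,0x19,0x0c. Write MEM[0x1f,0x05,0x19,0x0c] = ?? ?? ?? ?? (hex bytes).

MEM[0x1f,0x05,0x19,0x0c] = 1f b7 e7 c1

[0] 0x0c->0x03 len=2 : 36 ef
[1] 0x15->0x1b len=6 : c9 74 8d fa 1f 05
[2] 0x10->0x0c len=4 : c1 e7 14 32
[3] 0x0d->0x19 len=3 : e7 14 32
query mem[0x1f]=0x1f, mem[0x05]=0xb7, mem[0x19]=0xe7, mem[0x0c]=0xc1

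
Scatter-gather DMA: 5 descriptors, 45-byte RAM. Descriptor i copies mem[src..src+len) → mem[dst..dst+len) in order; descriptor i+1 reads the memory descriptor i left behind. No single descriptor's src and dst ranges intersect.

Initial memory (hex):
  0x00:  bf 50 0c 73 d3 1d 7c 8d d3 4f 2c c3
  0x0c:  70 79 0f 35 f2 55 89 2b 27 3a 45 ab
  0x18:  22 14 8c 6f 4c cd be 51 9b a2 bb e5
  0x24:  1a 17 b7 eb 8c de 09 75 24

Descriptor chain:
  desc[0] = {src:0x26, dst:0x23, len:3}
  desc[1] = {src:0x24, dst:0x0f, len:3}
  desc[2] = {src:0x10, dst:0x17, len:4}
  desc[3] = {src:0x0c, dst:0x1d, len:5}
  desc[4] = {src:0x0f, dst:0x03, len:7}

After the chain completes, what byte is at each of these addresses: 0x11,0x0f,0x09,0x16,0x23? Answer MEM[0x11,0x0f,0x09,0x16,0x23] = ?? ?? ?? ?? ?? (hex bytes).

#0 dst[0x23+3] := {0xb7,0xeb,0x8c}
#1 dst[0x0f+3] := {0xeb,0x8c,0xb7}
#2 dst[0x17+4] := {0x8c,0xb7,0x89,0x2b}
#3 dst[0x1d+5] := {0x70,0x79,0x0f,0xeb,0x8c}
#4 dst[0x03+7] := {0xeb,0x8c,0xb7,0x89,0x2b,0x27,0x3a}
query mem[0x11]=0xb7, mem[0x0f]=0xeb, mem[0x09]=0x3a, mem[0x16]=0x45, mem[0x23]=0xb7

MEM[0x11,0x0f,0x09,0x16,0x23] = b7 eb 3a 45 b7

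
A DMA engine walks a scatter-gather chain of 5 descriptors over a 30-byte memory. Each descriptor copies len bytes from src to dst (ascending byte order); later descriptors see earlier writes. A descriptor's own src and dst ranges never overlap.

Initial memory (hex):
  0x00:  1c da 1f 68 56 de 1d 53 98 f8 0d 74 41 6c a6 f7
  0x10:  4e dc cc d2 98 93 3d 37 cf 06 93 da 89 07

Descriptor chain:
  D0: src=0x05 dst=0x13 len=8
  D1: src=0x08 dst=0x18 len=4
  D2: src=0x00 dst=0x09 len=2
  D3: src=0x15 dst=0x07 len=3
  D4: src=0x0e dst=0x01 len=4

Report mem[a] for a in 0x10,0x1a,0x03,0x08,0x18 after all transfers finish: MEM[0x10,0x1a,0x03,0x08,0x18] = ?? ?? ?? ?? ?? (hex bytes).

MEM[0x10,0x1a,0x03,0x08,0x18] = 4e 0d 4e 98 98

#0 dst[0x13+8] := {0xde,0x1d,0x53,0x98,0xf8,0x0d,0x74,0x41}
#1 dst[0x18+4] := {0x98,0xf8,0x0d,0x74}
#2 dst[0x09+2] := {0x1c,0xda}
#3 dst[0x07+3] := {0x53,0x98,0xf8}
#4 dst[0x01+4] := {0xa6,0xf7,0x4e,0xdc}
query mem[0x10]=0x4e, mem[0x1a]=0x0d, mem[0x03]=0x4e, mem[0x08]=0x98, mem[0x18]=0x98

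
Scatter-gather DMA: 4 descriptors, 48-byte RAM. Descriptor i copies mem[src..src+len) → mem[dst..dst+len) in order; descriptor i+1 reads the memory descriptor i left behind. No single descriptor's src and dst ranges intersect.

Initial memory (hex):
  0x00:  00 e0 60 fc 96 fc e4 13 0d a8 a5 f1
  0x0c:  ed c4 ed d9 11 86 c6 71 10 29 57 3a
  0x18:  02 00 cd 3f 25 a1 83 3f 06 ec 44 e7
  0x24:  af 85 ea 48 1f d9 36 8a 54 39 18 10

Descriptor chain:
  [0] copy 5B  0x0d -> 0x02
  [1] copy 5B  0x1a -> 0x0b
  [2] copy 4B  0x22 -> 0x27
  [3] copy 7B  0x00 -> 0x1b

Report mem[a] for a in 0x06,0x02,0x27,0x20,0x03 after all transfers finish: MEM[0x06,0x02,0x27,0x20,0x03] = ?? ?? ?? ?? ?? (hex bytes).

MEM[0x06,0x02,0x27,0x20,0x03] = 86 c4 44 11 ed

  after D0: wrote 5B at 0x02 = c4edd91186
  after D1: wrote 5B at 0x0b = cd3f25a183
  after D2: wrote 4B at 0x27 = 44e7af85
  after D3: wrote 7B at 0x1b = 00e0c4edd91186
query mem[0x06]=0x86, mem[0x02]=0xc4, mem[0x27]=0x44, mem[0x20]=0x11, mem[0x03]=0xed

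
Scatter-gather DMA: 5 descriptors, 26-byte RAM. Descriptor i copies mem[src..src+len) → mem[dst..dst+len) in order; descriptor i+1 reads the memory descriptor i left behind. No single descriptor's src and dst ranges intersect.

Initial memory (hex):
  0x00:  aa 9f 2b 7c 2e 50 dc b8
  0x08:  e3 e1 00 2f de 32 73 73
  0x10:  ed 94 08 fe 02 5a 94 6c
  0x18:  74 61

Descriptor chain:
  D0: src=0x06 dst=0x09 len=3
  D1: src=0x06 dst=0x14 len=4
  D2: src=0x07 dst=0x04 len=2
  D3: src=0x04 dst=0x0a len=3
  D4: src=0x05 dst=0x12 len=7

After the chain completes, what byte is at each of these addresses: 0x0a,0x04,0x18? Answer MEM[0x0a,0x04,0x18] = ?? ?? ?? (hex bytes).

MEM[0x0a,0x04,0x18] = b8 b8 e3

D0: mem[0x09..0x0b] <- [dc b8 e3]
D1: mem[0x14..0x17] <- [dc b8 e3 dc]
D2: mem[0x04..0x05] <- [b8 e3]
D3: mem[0x0a..0x0c] <- [b8 e3 dc]
D4: mem[0x12..0x18] <- [e3 dc b8 e3 dc b8 e3]
query mem[0x0a]=0xb8, mem[0x04]=0xb8, mem[0x18]=0xe3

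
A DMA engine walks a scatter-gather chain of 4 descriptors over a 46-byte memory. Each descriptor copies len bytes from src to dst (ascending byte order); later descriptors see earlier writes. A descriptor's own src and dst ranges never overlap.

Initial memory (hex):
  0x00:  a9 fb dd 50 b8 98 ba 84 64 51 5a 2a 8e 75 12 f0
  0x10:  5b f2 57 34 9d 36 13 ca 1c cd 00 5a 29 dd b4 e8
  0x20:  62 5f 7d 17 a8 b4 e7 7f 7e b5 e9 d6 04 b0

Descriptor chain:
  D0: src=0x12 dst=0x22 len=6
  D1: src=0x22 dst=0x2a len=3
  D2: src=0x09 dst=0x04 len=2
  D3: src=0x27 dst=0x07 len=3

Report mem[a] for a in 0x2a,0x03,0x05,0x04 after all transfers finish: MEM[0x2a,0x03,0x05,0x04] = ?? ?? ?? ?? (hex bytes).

MEM[0x2a,0x03,0x05,0x04] = 57 50 5a 51

D0: mem[0x22..0x27] <- [57 34 9d 36 13 ca]
D1: mem[0x2a..0x2c] <- [57 34 9d]
D2: mem[0x04..0x05] <- [51 5a]
D3: mem[0x07..0x09] <- [ca 7e b5]
query mem[0x2a]=0x57, mem[0x03]=0x50, mem[0x05]=0x5a, mem[0x04]=0x51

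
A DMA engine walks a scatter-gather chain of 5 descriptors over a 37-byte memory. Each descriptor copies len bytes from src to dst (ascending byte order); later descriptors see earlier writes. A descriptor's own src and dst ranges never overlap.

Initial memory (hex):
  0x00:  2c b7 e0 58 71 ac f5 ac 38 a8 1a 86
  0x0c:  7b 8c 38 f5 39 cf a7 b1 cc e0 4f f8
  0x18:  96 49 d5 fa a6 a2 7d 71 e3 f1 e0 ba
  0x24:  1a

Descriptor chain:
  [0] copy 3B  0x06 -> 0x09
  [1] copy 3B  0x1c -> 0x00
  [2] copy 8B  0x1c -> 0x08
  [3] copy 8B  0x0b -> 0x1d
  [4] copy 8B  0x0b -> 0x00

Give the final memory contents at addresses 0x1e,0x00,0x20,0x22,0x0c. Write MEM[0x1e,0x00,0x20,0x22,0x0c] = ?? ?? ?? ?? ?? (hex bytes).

MEM[0x1e,0x00,0x20,0x22,0x0c] = e3 71 e0 39 e3

  after D0: wrote 3B at 0x09 = f5ac38
  after D1: wrote 3B at 0x00 = a6a27d
  after D2: wrote 8B at 0x08 = a6a27d71e3f1e0ba
  after D3: wrote 8B at 0x1d = 71e3f1e0ba39cfa7
  after D4: wrote 8B at 0x00 = 71e3f1e0ba39cfa7
query mem[0x1e]=0xe3, mem[0x00]=0x71, mem[0x20]=0xe0, mem[0x22]=0x39, mem[0x0c]=0xe3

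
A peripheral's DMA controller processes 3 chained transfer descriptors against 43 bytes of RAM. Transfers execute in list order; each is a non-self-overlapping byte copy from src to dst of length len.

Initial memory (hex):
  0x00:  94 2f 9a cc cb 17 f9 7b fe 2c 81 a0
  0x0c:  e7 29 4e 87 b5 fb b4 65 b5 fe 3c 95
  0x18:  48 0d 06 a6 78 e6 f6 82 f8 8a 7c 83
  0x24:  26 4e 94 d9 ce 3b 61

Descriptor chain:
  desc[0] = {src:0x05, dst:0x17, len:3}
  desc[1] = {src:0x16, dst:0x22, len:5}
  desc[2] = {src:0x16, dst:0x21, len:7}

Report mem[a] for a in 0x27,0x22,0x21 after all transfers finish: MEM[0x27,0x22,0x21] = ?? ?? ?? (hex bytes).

D0: mem[0x17..0x19] <- [17 f9 7b]
D1: mem[0x22..0x26] <- [3c 17 f9 7b 06]
D2: mem[0x21..0x27] <- [3c 17 f9 7b 06 a6 78]
query mem[0x27]=0x78, mem[0x22]=0x17, mem[0x21]=0x3c

MEM[0x27,0x22,0x21] = 78 17 3c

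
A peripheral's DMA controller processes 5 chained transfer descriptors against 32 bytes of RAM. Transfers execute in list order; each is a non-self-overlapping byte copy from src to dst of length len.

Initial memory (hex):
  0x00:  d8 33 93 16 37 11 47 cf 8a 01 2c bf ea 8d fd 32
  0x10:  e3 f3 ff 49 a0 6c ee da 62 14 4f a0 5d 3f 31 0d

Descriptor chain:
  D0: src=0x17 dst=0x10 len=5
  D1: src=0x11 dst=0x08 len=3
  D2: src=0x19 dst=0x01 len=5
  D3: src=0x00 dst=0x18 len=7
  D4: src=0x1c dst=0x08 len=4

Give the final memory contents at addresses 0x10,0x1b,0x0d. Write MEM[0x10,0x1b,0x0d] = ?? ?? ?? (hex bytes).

MEM[0x10,0x1b,0x0d] = da a0 8d

  after D0: wrote 5B at 0x10 = da62144fa0
  after D1: wrote 3B at 0x08 = 62144f
  after D2: wrote 5B at 0x01 = 144fa05d3f
  after D3: wrote 7B at 0x18 = d8144fa05d3f47
  after D4: wrote 4B at 0x08 = 5d3f470d
query mem[0x10]=0xda, mem[0x1b]=0xa0, mem[0x0d]=0x8d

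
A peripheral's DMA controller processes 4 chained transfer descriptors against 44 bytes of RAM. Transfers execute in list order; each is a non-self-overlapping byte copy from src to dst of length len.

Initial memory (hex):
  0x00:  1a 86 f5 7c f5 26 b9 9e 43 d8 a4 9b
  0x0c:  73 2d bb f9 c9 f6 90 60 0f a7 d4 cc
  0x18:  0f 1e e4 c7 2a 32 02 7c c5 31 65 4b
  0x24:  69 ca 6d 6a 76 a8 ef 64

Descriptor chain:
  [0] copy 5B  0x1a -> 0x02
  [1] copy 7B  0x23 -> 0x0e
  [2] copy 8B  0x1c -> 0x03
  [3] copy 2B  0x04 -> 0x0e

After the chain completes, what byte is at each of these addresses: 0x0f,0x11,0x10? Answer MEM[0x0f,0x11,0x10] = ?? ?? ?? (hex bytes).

#0 dst[0x02+5] := {0xe4,0xc7,0x2a,0x32,0x02}
#1 dst[0x0e+7] := {0x4b,0x69,0xca,0x6d,0x6a,0x76,0xa8}
#2 dst[0x03+8] := {0x2a,0x32,0x02,0x7c,0xc5,0x31,0x65,0x4b}
#3 dst[0x0e+2] := {0x32,0x02}
query mem[0x0f]=0x02, mem[0x11]=0x6d, mem[0x10]=0xca

MEM[0x0f,0x11,0x10] = 02 6d ca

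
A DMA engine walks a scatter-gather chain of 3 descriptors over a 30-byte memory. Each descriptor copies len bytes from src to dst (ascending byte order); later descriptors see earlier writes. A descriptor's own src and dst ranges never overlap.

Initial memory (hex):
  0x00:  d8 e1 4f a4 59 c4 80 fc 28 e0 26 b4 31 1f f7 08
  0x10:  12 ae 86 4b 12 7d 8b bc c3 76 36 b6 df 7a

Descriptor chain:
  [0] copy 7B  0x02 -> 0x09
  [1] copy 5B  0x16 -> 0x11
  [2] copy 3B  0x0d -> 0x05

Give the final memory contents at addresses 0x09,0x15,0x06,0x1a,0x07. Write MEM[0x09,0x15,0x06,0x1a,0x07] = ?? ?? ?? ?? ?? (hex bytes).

MEM[0x09,0x15,0x06,0x1a,0x07] = 4f 36 fc 36 28

D0: mem[0x09..0x0f] <- [4f a4 59 c4 80 fc 28]
D1: mem[0x11..0x15] <- [8b bc c3 76 36]
D2: mem[0x05..0x07] <- [80 fc 28]
query mem[0x09]=0x4f, mem[0x15]=0x36, mem[0x06]=0xfc, mem[0x1a]=0x36, mem[0x07]=0x28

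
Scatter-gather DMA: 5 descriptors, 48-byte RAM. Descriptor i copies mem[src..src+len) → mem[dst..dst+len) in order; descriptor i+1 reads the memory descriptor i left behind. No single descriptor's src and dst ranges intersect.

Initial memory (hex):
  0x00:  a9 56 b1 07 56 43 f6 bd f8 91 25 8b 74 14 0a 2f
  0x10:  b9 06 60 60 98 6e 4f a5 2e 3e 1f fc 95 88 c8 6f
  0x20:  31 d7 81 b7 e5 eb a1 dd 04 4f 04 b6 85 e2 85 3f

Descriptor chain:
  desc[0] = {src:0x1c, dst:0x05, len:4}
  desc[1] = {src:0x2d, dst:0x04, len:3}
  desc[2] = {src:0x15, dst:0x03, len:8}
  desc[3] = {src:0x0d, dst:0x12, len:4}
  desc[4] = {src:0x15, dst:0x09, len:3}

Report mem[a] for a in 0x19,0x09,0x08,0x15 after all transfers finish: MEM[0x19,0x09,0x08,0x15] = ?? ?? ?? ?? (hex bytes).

MEM[0x19,0x09,0x08,0x15] = 3e b9 1f b9

[0] 0x1c->0x05 len=4 : 95 88 c8 6f
[1] 0x2d->0x04 len=3 : e2 85 3f
[2] 0x15->0x03 len=8 : 6e 4f a5 2e 3e 1f fc 95
[3] 0x0d->0x12 len=4 : 14 0a 2f b9
[4] 0x15->0x09 len=3 : b9 4f a5
query mem[0x19]=0x3e, mem[0x09]=0xb9, mem[0x08]=0x1f, mem[0x15]=0xb9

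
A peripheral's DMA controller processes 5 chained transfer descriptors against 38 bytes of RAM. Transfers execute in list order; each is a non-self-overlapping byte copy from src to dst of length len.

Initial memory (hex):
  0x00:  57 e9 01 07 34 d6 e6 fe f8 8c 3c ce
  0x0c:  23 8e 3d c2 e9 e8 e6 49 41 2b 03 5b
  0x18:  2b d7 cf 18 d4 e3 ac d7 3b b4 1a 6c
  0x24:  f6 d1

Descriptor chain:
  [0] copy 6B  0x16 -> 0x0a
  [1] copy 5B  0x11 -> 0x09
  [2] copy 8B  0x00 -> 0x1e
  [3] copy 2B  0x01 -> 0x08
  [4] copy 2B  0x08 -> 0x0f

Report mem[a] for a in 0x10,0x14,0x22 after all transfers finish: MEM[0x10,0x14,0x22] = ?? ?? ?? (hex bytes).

  after D0: wrote 6B at 0x0a = 035b2bd7cf18
  after D1: wrote 5B at 0x09 = e8e649412b
  after D2: wrote 8B at 0x1e = 57e9010734d6e6fe
  after D3: wrote 2B at 0x08 = e901
  after D4: wrote 2B at 0x0f = e901
query mem[0x10]=0x01, mem[0x14]=0x41, mem[0x22]=0x34

MEM[0x10,0x14,0x22] = 01 41 34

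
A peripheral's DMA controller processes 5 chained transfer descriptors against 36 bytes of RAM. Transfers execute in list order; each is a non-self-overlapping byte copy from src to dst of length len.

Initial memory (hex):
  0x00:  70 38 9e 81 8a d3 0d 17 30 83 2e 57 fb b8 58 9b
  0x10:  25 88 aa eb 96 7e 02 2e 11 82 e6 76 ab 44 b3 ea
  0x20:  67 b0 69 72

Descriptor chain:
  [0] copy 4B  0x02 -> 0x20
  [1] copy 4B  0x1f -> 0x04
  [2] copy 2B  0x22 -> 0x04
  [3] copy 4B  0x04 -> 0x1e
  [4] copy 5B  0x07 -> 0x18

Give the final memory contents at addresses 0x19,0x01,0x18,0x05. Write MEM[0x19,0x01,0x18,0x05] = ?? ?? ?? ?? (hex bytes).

MEM[0x19,0x01,0x18,0x05] = 30 38 8a d3

[0] 0x02->0x20 len=4 : 9e 81 8a d3
[1] 0x1f->0x04 len=4 : ea 9e 81 8a
[2] 0x22->0x04 len=2 : 8a d3
[3] 0x04->0x1e len=4 : 8a d3 81 8a
[4] 0x07->0x18 len=5 : 8a 30 83 2e 57
query mem[0x19]=0x30, mem[0x01]=0x38, mem[0x18]=0x8a, mem[0x05]=0xd3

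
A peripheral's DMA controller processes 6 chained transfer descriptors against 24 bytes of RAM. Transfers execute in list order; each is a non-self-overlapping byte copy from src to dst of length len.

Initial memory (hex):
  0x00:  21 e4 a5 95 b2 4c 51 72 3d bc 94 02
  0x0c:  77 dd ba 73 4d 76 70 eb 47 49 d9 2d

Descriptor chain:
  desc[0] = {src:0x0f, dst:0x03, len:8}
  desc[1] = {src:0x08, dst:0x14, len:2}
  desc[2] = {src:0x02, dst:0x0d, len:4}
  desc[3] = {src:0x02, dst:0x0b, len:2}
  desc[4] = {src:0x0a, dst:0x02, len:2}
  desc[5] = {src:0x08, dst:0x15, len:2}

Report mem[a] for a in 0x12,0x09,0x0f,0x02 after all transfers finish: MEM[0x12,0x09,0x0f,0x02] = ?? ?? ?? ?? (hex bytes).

  after D0: wrote 8B at 0x03 = 734d7670eb4749d9
  after D1: wrote 2B at 0x14 = 4749
  after D2: wrote 4B at 0x0d = a5734d76
  after D3: wrote 2B at 0x0b = a573
  after D4: wrote 2B at 0x02 = d9a5
  after D5: wrote 2B at 0x15 = 4749
query mem[0x12]=0x70, mem[0x09]=0x49, mem[0x0f]=0x4d, mem[0x02]=0xd9

MEM[0x12,0x09,0x0f,0x02] = 70 49 4d d9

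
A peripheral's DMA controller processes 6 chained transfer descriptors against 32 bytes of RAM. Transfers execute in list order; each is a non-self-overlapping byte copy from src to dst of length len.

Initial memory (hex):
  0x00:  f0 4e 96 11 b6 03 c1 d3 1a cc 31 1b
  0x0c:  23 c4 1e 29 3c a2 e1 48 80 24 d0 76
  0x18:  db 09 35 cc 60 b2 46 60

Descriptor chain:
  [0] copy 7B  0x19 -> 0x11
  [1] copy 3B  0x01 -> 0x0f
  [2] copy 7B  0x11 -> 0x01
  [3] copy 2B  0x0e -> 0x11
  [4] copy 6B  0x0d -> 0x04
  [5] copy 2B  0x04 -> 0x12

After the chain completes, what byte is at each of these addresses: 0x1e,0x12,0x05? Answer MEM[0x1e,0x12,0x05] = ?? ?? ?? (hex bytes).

MEM[0x1e,0x12,0x05] = 46 c4 1e

  after D0: wrote 7B at 0x11 = 0935cc60b24660
  after D1: wrote 3B at 0x0f = 4e9611
  after D2: wrote 7B at 0x01 = 1135cc60b24660
  after D3: wrote 2B at 0x11 = 1e4e
  after D4: wrote 6B at 0x04 = c41e4e961e4e
  after D5: wrote 2B at 0x12 = c41e
query mem[0x1e]=0x46, mem[0x12]=0xc4, mem[0x05]=0x1e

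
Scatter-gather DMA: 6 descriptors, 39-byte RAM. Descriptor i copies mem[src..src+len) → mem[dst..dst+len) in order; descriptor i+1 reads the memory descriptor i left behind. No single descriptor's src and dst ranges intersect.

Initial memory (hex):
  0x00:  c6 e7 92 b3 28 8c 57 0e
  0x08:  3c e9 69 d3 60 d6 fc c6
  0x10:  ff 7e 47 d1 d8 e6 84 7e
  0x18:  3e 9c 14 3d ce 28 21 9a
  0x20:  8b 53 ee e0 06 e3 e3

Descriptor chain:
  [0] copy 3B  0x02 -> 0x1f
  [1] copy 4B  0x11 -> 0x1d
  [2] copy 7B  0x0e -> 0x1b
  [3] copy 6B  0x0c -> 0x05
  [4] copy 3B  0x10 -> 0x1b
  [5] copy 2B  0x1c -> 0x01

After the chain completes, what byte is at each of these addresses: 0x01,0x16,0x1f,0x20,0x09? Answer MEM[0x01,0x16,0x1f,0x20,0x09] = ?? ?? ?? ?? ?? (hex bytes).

  after D0: wrote 3B at 0x1f = 92b328
  after D1: wrote 4B at 0x1d = 7e47d1d8
  after D2: wrote 7B at 0x1b = fcc6ff7e47d1d8
  after D3: wrote 6B at 0x05 = 60d6fcc6ff7e
  after D4: wrote 3B at 0x1b = ff7e47
  after D5: wrote 2B at 0x01 = 7e47
query mem[0x01]=0x7e, mem[0x16]=0x84, mem[0x1f]=0x47, mem[0x20]=0xd1, mem[0x09]=0xff

MEM[0x01,0x16,0x1f,0x20,0x09] = 7e 84 47 d1 ff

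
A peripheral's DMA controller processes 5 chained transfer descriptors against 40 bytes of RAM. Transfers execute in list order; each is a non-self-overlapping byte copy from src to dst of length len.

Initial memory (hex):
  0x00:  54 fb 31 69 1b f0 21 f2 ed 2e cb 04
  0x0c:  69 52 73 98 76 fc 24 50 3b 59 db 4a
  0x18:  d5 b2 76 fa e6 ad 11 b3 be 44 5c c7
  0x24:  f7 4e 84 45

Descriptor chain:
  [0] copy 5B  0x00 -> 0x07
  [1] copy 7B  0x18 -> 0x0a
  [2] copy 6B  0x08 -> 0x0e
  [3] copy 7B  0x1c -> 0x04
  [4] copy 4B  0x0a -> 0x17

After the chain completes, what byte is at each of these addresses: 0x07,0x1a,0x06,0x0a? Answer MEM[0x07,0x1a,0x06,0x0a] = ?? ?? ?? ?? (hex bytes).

MEM[0x07,0x1a,0x06,0x0a] = b3 fa 11 5c

D0: mem[0x07..0x0b] <- [54 fb 31 69 1b]
D1: mem[0x0a..0x10] <- [d5 b2 76 fa e6 ad 11]
D2: mem[0x0e..0x13] <- [fb 31 d5 b2 76 fa]
D3: mem[0x04..0x0a] <- [e6 ad 11 b3 be 44 5c]
D4: mem[0x17..0x1a] <- [5c b2 76 fa]
query mem[0x07]=0xb3, mem[0x1a]=0xfa, mem[0x06]=0x11, mem[0x0a]=0x5c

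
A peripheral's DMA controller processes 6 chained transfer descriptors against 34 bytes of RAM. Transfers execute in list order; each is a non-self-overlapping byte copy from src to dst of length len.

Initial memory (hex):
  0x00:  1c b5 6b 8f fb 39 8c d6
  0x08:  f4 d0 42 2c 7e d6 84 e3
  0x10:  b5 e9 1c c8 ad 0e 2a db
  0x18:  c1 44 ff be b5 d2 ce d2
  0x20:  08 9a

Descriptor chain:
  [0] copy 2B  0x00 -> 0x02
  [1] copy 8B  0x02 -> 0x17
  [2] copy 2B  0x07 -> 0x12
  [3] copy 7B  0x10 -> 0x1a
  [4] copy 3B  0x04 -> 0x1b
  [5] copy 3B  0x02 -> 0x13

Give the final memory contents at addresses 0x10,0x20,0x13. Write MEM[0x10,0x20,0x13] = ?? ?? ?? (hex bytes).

MEM[0x10,0x20,0x13] = b5 2a 1c

  after D0: wrote 2B at 0x02 = 1cb5
  after D1: wrote 8B at 0x17 = 1cb5fb398cd6f4d0
  after D2: wrote 2B at 0x12 = d6f4
  after D3: wrote 7B at 0x1a = b5e9d6f4ad0e2a
  after D4: wrote 3B at 0x1b = fb398c
  after D5: wrote 3B at 0x13 = 1cb5fb
query mem[0x10]=0xb5, mem[0x20]=0x2a, mem[0x13]=0x1c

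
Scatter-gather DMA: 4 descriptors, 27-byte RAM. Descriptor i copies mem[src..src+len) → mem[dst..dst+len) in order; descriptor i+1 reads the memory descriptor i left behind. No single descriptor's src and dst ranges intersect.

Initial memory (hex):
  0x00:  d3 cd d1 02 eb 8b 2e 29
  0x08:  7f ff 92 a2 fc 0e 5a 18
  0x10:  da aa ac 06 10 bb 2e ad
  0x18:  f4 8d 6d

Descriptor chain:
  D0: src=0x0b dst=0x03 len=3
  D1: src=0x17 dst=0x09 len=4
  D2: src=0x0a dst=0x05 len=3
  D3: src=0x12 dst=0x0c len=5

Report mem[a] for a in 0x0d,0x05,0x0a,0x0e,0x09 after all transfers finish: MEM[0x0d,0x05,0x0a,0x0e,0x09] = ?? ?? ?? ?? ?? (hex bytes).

MEM[0x0d,0x05,0x0a,0x0e,0x09] = 06 f4 f4 10 ad

#0 dst[0x03+3] := {0xa2,0xfc,0x0e}
#1 dst[0x09+4] := {0xad,0xf4,0x8d,0x6d}
#2 dst[0x05+3] := {0xf4,0x8d,0x6d}
#3 dst[0x0c+5] := {0xac,0x06,0x10,0xbb,0x2e}
query mem[0x0d]=0x06, mem[0x05]=0xf4, mem[0x0a]=0xf4, mem[0x0e]=0x10, mem[0x09]=0xad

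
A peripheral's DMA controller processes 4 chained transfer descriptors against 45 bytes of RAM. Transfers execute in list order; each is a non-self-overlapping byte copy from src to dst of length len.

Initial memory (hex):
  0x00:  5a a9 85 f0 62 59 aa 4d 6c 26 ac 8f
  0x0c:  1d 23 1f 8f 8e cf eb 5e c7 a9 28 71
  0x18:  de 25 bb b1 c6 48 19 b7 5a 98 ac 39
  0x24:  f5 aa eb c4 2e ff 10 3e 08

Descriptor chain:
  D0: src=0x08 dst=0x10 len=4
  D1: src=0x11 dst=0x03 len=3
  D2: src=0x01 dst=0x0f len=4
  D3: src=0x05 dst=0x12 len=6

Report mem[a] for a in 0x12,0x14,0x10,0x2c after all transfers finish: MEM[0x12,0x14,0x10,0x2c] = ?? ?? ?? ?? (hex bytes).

D0: mem[0x10..0x13] <- [6c 26 ac 8f]
D1: mem[0x03..0x05] <- [26 ac 8f]
D2: mem[0x0f..0x12] <- [a9 85 26 ac]
D3: mem[0x12..0x17] <- [8f aa 4d 6c 26 ac]
query mem[0x12]=0x8f, mem[0x14]=0x4d, mem[0x10]=0x85, mem[0x2c]=0x08

MEM[0x12,0x14,0x10,0x2c] = 8f 4d 85 08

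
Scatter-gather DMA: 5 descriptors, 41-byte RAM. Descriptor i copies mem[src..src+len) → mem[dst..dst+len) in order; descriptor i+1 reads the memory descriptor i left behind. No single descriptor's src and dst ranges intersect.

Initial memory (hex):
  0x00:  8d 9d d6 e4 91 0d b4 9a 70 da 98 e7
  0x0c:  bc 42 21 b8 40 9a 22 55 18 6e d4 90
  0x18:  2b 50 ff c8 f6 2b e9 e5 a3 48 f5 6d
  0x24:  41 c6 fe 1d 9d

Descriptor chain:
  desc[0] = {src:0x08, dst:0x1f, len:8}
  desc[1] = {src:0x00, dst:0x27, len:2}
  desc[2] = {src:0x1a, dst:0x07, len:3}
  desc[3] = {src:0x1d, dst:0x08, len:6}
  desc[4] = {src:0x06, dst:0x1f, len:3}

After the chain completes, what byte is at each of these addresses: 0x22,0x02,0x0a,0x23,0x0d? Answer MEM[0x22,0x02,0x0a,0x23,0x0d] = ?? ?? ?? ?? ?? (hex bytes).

#0 dst[0x1f+8] := {0x70,0xda,0x98,0xe7,0xbc,0x42,0x21,0xb8}
#1 dst[0x27+2] := {0x8d,0x9d}
#2 dst[0x07+3] := {0xff,0xc8,0xf6}
#3 dst[0x08+6] := {0x2b,0xe9,0x70,0xda,0x98,0xe7}
#4 dst[0x1f+3] := {0xb4,0xff,0x2b}
query mem[0x22]=0xe7, mem[0x02]=0xd6, mem[0x0a]=0x70, mem[0x23]=0xbc, mem[0x0d]=0xe7

MEM[0x22,0x02,0x0a,0x23,0x0d] = e7 d6 70 bc e7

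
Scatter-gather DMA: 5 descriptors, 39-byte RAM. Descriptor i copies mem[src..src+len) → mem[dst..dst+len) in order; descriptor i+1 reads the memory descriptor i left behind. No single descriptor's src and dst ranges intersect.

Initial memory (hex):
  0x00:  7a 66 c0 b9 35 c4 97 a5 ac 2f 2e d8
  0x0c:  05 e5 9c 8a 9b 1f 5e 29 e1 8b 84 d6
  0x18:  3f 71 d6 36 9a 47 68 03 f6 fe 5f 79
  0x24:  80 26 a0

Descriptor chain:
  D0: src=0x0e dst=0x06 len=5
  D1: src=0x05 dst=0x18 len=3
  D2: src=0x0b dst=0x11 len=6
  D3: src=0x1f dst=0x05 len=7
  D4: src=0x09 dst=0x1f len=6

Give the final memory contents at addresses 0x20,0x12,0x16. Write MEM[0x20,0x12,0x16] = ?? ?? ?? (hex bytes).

  after D0: wrote 5B at 0x06 = 9c8a9b1f5e
  after D1: wrote 3B at 0x18 = c49c8a
  after D2: wrote 6B at 0x11 = d805e59c8a9b
  after D3: wrote 7B at 0x05 = 03f6fe5f798026
  after D4: wrote 6B at 0x1f = 79802605e59c
query mem[0x20]=0x80, mem[0x12]=0x05, mem[0x16]=0x9b

MEM[0x20,0x12,0x16] = 80 05 9b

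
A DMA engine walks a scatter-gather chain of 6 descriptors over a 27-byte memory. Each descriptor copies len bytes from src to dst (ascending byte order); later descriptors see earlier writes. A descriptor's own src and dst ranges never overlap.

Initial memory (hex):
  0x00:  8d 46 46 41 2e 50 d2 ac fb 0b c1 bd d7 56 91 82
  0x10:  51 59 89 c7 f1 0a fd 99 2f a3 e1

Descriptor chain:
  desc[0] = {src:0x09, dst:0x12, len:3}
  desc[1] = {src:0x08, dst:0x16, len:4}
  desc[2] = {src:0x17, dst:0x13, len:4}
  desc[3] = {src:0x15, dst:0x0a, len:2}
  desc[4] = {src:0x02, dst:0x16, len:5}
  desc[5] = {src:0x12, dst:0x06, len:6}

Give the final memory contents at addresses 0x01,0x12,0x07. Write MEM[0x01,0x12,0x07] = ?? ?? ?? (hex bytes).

#0 dst[0x12+3] := {0x0b,0xc1,0xbd}
#1 dst[0x16+4] := {0xfb,0x0b,0xc1,0xbd}
#2 dst[0x13+4] := {0x0b,0xc1,0xbd,0xe1}
#3 dst[0x0a+2] := {0xbd,0xe1}
#4 dst[0x16+5] := {0x46,0x41,0x2e,0x50,0xd2}
#5 dst[0x06+6] := {0x0b,0x0b,0xc1,0xbd,0x46,0x41}
query mem[0x01]=0x46, mem[0x12]=0x0b, mem[0x07]=0x0b

MEM[0x01,0x12,0x07] = 46 0b 0b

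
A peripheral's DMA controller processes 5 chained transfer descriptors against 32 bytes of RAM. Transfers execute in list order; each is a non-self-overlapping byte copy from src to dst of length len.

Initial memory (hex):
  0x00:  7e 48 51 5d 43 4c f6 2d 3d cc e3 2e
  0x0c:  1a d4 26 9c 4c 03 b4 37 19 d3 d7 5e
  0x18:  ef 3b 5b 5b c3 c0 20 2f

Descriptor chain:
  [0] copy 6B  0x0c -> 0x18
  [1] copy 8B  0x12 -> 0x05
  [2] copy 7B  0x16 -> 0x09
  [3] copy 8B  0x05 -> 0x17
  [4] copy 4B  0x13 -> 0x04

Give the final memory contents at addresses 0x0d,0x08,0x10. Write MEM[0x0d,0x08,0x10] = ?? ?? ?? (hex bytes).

[0] 0x0c->0x18 len=6 : 1a d4 26 9c 4c 03
[1] 0x12->0x05 len=8 : b4 37 19 d3 d7 5e 1a d4
[2] 0x16->0x09 len=7 : d7 5e 1a d4 26 9c 4c
[3] 0x05->0x17 len=8 : b4 37 19 d3 d7 5e 1a d4
[4] 0x13->0x04 len=4 : 37 19 d3 d7
query mem[0x0d]=0x26, mem[0x08]=0xd3, mem[0x10]=0x4c

MEM[0x0d,0x08,0x10] = 26 d3 4c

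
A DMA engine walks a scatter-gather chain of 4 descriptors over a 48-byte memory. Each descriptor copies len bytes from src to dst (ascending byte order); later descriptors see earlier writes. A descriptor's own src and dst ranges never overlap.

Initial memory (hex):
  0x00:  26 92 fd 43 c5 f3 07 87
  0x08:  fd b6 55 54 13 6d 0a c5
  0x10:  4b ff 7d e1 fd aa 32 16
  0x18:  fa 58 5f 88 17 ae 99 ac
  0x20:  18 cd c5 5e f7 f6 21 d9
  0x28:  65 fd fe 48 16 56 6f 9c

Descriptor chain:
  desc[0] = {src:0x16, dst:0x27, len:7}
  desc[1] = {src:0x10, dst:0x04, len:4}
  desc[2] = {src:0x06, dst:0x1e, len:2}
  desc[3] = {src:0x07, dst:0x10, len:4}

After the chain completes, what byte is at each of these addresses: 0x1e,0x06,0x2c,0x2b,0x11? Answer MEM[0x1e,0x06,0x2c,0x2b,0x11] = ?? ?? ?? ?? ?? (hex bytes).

MEM[0x1e,0x06,0x2c,0x2b,0x11] = 7d 7d 88 5f fd

  after D0: wrote 7B at 0x27 = 3216fa585f8817
  after D1: wrote 4B at 0x04 = 4bff7de1
  after D2: wrote 2B at 0x1e = 7de1
  after D3: wrote 4B at 0x10 = e1fdb655
query mem[0x1e]=0x7d, mem[0x06]=0x7d, mem[0x2c]=0x88, mem[0x2b]=0x5f, mem[0x11]=0xfd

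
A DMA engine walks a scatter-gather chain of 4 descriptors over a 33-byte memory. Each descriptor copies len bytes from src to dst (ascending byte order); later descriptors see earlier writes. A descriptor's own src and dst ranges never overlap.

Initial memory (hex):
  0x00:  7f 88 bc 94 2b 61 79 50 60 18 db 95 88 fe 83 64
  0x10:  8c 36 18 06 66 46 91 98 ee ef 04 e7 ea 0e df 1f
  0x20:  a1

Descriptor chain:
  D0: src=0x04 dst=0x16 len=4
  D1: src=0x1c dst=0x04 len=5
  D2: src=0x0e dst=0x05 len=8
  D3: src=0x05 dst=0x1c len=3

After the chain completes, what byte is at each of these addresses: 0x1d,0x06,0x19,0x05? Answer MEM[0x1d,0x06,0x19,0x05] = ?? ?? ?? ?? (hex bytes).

MEM[0x1d,0x06,0x19,0x05] = 64 64 50 83

#0 dst[0x16+4] := {0x2b,0x61,0x79,0x50}
#1 dst[0x04+5] := {0xea,0x0e,0xdf,0x1f,0xa1}
#2 dst[0x05+8] := {0x83,0x64,0x8c,0x36,0x18,0x06,0x66,0x46}
#3 dst[0x1c+3] := {0x83,0x64,0x8c}
query mem[0x1d]=0x64, mem[0x06]=0x64, mem[0x19]=0x50, mem[0x05]=0x83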